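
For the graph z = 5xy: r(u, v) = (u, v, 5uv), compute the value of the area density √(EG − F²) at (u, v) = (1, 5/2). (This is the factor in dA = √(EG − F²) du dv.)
√(EG − F²)|_{(1, 5/2)} = 27/2

E = 25*v^2 + 1, F = 25*u*v, G = 25*u^2 + 1, so EG − F² = 25*u^2 + 25*v^2 + 1. Taking the positive square root: √(EG − F²) = sqrt(25*u^2 + 25*v^2 + 1). At (u, v) = (1, 5/2): 27/2.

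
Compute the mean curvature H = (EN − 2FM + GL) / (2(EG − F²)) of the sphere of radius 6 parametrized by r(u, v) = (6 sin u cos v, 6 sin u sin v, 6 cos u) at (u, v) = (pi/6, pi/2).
H = -1/6

With E = 36, F = 0, G = 36*sin(u)^2, L = -6*sin(u)/Abs(sin(u)), M = 0, N = -6*sin(u)^3/Abs(sin(u)), assemble
  H = (EN − 2FM + GL) / (2(EG − F²)) = -sin(u)/(6*Abs(sin(u))).
At (u, v) = (pi/6, pi/2): H = -1/6.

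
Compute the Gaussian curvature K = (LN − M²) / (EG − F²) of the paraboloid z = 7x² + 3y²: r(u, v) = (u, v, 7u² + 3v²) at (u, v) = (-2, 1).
K = 84/674041

Coefficients of the first fundamental form: E = 196*u^2 + 1, F = 84*u*v, G = 36*v^2 + 1.
Coefficients of the second fundamental form: L = 14/sqrt(196*u^2 + 36*v^2 + 1), M = 0, N = 6/sqrt(196*u^2 + 36*v^2 + 1).
Assemble K = (LN − M²)/(EG − F²) = 84/(38416*u^4 + 14112*u^2*v^2 + 392*u^2 + 1296*v^4 + 72*v^2 + 1). At (u, v) = (-2, 1): K = 84/674041.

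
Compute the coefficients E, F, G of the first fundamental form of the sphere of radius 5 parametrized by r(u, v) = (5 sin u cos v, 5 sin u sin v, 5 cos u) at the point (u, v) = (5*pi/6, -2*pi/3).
E = 25;  F = 0;  G = 25/4

Partials: r_u = (5*cos(u)*cos(v), 5*sin(v)*cos(u), -5*sin(u)), r_v = (-5*sin(u)*sin(v), 5*sin(u)*cos(v), 0). As functions of (u, v):
  E = r_u · r_u = 25,
  F = r_u · r_v = 0,
  G = r_v · r_v = 25*sin(u)^2.
Evaluating at (u, v) = (5*pi/6, -2*pi/3): E = 25, F = 0, G = 25/4.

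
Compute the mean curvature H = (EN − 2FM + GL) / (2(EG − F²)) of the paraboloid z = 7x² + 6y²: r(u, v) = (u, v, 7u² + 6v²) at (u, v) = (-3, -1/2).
H = 10849*sqrt(1801)/3243601

With E = 196*u^2 + 1, F = 168*u*v, G = 144*v^2 + 1, L = 14/sqrt(196*u^2 + 144*v^2 + 1), M = 0, N = 12/sqrt(196*u^2 + 144*v^2 + 1), assemble
  H = (EN − 2FM + GL) / (2(EG − F²)) = (1176*u^2 + 1008*v^2 + 13)/(196*u^2 + 144*v^2 + 1)^(3/2).
At (u, v) = (-3, -1/2): H = 10849*sqrt(1801)/3243601.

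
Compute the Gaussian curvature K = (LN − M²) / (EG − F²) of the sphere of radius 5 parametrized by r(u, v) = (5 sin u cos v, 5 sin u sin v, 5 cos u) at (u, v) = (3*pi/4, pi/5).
K = 1/25

Coefficients of the first fundamental form: E = 25, F = 0, G = 25*sin(u)^2.
Coefficients of the second fundamental form: L = -5*sin(u)/Abs(sin(u)), M = 0, N = -5*sin(u)^3/Abs(sin(u)).
Assemble K = (LN − M²)/(EG − F²) = 1/25. At (u, v) = (3*pi/4, pi/5): K = 1/25.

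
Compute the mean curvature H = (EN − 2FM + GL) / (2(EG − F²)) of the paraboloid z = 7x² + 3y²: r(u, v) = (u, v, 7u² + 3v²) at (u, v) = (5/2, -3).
H = 5953*sqrt(62)/480500

With E = 196*u^2 + 1, F = 84*u*v, G = 36*v^2 + 1, L = 14/sqrt(196*u^2 + 36*v^2 + 1), M = 0, N = 6/sqrt(196*u^2 + 36*v^2 + 1), assemble
  H = (EN − 2FM + GL) / (2(EG − F²)) = 2*(294*u^2 + 126*v^2 + 5)/(196*u^2 + 36*v^2 + 1)^(3/2).
At (u, v) = (5/2, -3): H = 5953*sqrt(62)/480500.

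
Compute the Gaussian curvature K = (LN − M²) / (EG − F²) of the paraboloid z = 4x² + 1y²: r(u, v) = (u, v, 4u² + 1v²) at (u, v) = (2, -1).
K = 16/68121

Coefficients of the first fundamental form: E = 64*u^2 + 1, F = 16*u*v, G = 4*v^2 + 1.
Coefficients of the second fundamental form: L = 8/sqrt(64*u^2 + 4*v^2 + 1), M = 0, N = 2/sqrt(64*u^2 + 4*v^2 + 1).
Assemble K = (LN − M²)/(EG − F²) = 16/(4096*u^4 + 512*u^2*v^2 + 128*u^2 + 16*v^4 + 8*v^2 + 1). At (u, v) = (2, -1): K = 16/68121.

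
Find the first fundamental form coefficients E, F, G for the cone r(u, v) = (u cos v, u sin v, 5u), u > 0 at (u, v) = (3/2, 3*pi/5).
E = 26;  F = 0;  G = 9/4

Partials: r_u = (cos(v), sin(v), 5), r_v = (-u*sin(v), u*cos(v), 0). As functions of (u, v):
  E = r_u · r_u = 26,
  F = r_u · r_v = 0,
  G = r_v · r_v = u^2.
Evaluating at (u, v) = (3/2, 3*pi/5): E = 26, F = 0, G = 9/4.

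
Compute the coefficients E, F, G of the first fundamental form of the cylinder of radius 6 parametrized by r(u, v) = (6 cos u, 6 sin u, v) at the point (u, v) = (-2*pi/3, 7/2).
E = 36;  F = 0;  G = 1

Partials: r_u = (-6*sin(u), 6*cos(u), 0), r_v = (0, 0, 1). As functions of (u, v):
  E = r_u · r_u = 36,
  F = r_u · r_v = 0,
  G = r_v · r_v = 1.
Evaluating at (u, v) = (-2*pi/3, 7/2): E = 36, F = 0, G = 1.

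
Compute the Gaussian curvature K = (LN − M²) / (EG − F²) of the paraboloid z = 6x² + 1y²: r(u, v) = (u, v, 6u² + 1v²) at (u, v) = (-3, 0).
K = 24/1682209

Coefficients of the first fundamental form: E = 144*u^2 + 1, F = 24*u*v, G = 4*v^2 + 1.
Coefficients of the second fundamental form: L = 12/sqrt(144*u^2 + 4*v^2 + 1), M = 0, N = 2/sqrt(144*u^2 + 4*v^2 + 1).
Assemble K = (LN − M²)/(EG − F²) = 24/(20736*u^4 + 1152*u^2*v^2 + 288*u^2 + 16*v^4 + 8*v^2 + 1). At (u, v) = (-3, 0): K = 24/1682209.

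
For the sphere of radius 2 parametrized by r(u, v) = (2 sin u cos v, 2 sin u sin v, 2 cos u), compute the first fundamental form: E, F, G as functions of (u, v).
E = 4;  F = 0;  G = 4*sin(u)^2

Compute partials: r_u = (2*cos(u)*cos(v), 2*sin(v)*cos(u), -2*sin(u)), r_v = (-2*sin(u)*sin(v), 2*sin(u)*cos(v), 0). Then
  E = r_u · r_u = 4,
  F = r_u · r_v = 0,
  G = r_v · r_v = 4*sin(u)^2.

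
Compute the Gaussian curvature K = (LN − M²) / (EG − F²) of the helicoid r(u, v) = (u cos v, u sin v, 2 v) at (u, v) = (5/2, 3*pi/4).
K = -64/1681

Coefficients of the first fundamental form: E = 1, F = 0, G = u^2 + 4.
Coefficients of the second fundamental form: L = 0, M = -2/sqrt(u^2 + 4), N = 0.
Assemble K = (LN − M²)/(EG − F²) = -4/(u^2 + 4)^2. At (u, v) = (5/2, 3*pi/4): K = -64/1681.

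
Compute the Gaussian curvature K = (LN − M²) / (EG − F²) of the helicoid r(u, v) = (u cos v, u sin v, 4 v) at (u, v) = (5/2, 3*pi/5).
K = -256/7921

Coefficients of the first fundamental form: E = 1, F = 0, G = u^2 + 16.
Coefficients of the second fundamental form: L = 0, M = -4/sqrt(u^2 + 16), N = 0.
Assemble K = (LN − M²)/(EG − F²) = -16/(u^2 + 16)^2. At (u, v) = (5/2, 3*pi/5): K = -256/7921.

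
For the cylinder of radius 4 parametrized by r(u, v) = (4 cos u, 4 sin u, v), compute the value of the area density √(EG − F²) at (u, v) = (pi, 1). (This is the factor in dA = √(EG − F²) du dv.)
√(EG − F²)|_{(pi, 1)} = 4

E = 16, F = 0, G = 1, so EG − F² = 16. Taking the positive square root: √(EG − F²) = 4. At (u, v) = (pi, 1): 4.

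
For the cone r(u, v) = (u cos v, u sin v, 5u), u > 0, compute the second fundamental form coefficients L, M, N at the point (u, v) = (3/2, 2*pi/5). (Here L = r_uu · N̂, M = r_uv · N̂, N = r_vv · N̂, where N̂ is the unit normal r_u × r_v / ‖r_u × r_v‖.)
L = 0;  M = 0;  N = 15*sqrt(26)/52

Compute the unit normal N̂(u, v) = (-5*sqrt(26)*u*cos(v)/(26*Abs(u)), -5*sqrt(26)*u*sin(v)/(26*Abs(u)), sqrt(26)*u/(26*Abs(u))), and the second partials r_uu, r_uv, r_vv. Take dot products:
  L(u, v) = r_uu · N̂ = 0,
  M(u, v) = r_uv · N̂ = 0,
  N(u, v) = r_vv · N̂ = 5*sqrt(26)*u^2/(26*Abs(u)).
Evaluating at (u, v) = (3/2, 2*pi/5):
  L = 0, M = 0, N = 15*sqrt(26)/52.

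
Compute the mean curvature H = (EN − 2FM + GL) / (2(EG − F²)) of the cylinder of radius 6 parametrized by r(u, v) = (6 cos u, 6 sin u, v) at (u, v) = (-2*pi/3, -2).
H = -1/12

With E = 36, F = 0, G = 1, L = -6, M = 0, N = 0, assemble
  H = (EN − 2FM + GL) / (2(EG − F²)) = -1/12.
At (u, v) = (-2*pi/3, -2): H = -1/12.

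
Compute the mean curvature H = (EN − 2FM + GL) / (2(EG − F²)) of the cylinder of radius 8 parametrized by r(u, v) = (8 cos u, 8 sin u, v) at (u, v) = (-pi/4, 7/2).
H = -1/16

With E = 64, F = 0, G = 1, L = -8, M = 0, N = 0, assemble
  H = (EN − 2FM + GL) / (2(EG − F²)) = -1/16.
At (u, v) = (-pi/4, 7/2): H = -1/16.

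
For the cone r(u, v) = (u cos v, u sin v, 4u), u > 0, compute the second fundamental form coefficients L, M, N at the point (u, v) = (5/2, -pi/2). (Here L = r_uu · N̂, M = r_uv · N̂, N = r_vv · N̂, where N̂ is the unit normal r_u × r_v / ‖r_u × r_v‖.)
L = 0;  M = 0;  N = 10*sqrt(17)/17

Compute the unit normal N̂(u, v) = (-4*sqrt(17)*u*cos(v)/(17*Abs(u)), -4*sqrt(17)*u*sin(v)/(17*Abs(u)), sqrt(17)*u/(17*Abs(u))), and the second partials r_uu, r_uv, r_vv. Take dot products:
  L(u, v) = r_uu · N̂ = 0,
  M(u, v) = r_uv · N̂ = 0,
  N(u, v) = r_vv · N̂ = 4*sqrt(17)*u^2/(17*Abs(u)).
Evaluating at (u, v) = (5/2, -pi/2):
  L = 0, M = 0, N = 10*sqrt(17)/17.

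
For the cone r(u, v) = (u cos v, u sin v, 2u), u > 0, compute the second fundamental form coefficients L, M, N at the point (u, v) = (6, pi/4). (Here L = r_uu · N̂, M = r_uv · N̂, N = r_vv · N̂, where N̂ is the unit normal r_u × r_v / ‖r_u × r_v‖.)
L = 0;  M = 0;  N = 12*sqrt(5)/5

Compute the unit normal N̂(u, v) = (-2*sqrt(5)*u*cos(v)/(5*Abs(u)), -2*sqrt(5)*u*sin(v)/(5*Abs(u)), sqrt(5)*u/(5*Abs(u))), and the second partials r_uu, r_uv, r_vv. Take dot products:
  L(u, v) = r_uu · N̂ = 0,
  M(u, v) = r_uv · N̂ = 0,
  N(u, v) = r_vv · N̂ = 2*sqrt(5)*u^2/(5*Abs(u)).
Evaluating at (u, v) = (6, pi/4):
  L = 0, M = 0, N = 12*sqrt(5)/5.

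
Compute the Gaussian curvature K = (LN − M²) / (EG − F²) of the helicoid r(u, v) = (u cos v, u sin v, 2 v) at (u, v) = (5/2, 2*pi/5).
K = -64/1681

Coefficients of the first fundamental form: E = 1, F = 0, G = u^2 + 4.
Coefficients of the second fundamental form: L = 0, M = -2/sqrt(u^2 + 4), N = 0.
Assemble K = (LN − M²)/(EG − F²) = -4/(u^2 + 4)^2. At (u, v) = (5/2, 2*pi/5): K = -64/1681.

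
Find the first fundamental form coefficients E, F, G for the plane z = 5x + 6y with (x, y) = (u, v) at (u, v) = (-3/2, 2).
E = 26;  F = 30;  G = 37

Partials: r_u = (1, 0, 5), r_v = (0, 1, 6). As functions of (u, v):
  E = r_u · r_u = 26,
  F = r_u · r_v = 30,
  G = r_v · r_v = 37.
Evaluating at (u, v) = (-3/2, 2): E = 26, F = 30, G = 37.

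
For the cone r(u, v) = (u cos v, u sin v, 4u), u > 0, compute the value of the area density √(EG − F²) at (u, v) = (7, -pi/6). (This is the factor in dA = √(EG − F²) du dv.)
√(EG − F²)|_{(7, -pi/6)} = 7*sqrt(17)

E = 17, F = 0, G = u^2, so EG − F² = 17*u^2. Taking the positive square root: √(EG − F²) = sqrt(17)*Abs(u). At (u, v) = (7, -pi/6): 7*sqrt(17).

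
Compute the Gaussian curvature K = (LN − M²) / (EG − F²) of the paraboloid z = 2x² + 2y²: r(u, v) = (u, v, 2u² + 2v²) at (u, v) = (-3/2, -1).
K = 16/2809

Coefficients of the first fundamental form: E = 16*u^2 + 1, F = 16*u*v, G = 16*v^2 + 1.
Coefficients of the second fundamental form: L = 4/sqrt(16*u^2 + 16*v^2 + 1), M = 0, N = 4/sqrt(16*u^2 + 16*v^2 + 1).
Assemble K = (LN − M²)/(EG − F²) = 16/(256*u^4 + 512*u^2*v^2 + 32*u^2 + 256*v^4 + 32*v^2 + 1). At (u, v) = (-3/2, -1): K = 16/2809.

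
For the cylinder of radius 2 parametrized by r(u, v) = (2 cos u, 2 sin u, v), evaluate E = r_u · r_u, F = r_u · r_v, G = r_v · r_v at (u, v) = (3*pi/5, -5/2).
E = 4;  F = 0;  G = 1

Partials: r_u = (-2*sin(u), 2*cos(u), 0), r_v = (0, 0, 1). As functions of (u, v):
  E = r_u · r_u = 4,
  F = r_u · r_v = 0,
  G = r_v · r_v = 1.
Evaluating at (u, v) = (3*pi/5, -5/2): E = 4, F = 0, G = 1.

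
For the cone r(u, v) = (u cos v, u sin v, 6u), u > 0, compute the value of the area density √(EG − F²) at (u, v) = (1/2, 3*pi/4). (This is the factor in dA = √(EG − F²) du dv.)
√(EG − F²)|_{(1/2, 3*pi/4)} = sqrt(37)/2

E = 37, F = 0, G = u^2, so EG − F² = 37*u^2. Taking the positive square root: √(EG − F²) = sqrt(37)*Abs(u). At (u, v) = (1/2, 3*pi/4): sqrt(37)/2.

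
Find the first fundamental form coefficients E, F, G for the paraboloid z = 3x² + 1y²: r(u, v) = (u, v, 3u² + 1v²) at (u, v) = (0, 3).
E = 1;  F = 0;  G = 37

Partials: r_u = (1, 0, 6*u), r_v = (0, 1, 2*v). As functions of (u, v):
  E = r_u · r_u = 36*u^2 + 1,
  F = r_u · r_v = 12*u*v,
  G = r_v · r_v = 4*v^2 + 1.
Evaluating at (u, v) = (0, 3): E = 1, F = 0, G = 37.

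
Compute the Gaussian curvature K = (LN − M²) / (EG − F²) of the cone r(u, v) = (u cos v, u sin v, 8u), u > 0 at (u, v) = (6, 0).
K = 0

Coefficients of the first fundamental form: E = 65, F = 0, G = u^2.
Coefficients of the second fundamental form: L = 0, M = 0, N = 8*sqrt(65)*u^2/(65*Abs(u)).
Assemble K = (LN − M²)/(EG − F²) = 0. At (u, v) = (6, 0): K = 0.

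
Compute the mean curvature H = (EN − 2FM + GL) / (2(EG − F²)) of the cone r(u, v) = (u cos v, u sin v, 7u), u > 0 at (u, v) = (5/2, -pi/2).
H = 7*sqrt(2)/50

With E = 50, F = 0, G = u^2, L = 0, M = 0, N = 7*sqrt(2)*u^2/(10*Abs(u)), assemble
  H = (EN − 2FM + GL) / (2(EG − F²)) = 7*sqrt(2)/(20*Abs(u)).
At (u, v) = (5/2, -pi/2): H = 7*sqrt(2)/50.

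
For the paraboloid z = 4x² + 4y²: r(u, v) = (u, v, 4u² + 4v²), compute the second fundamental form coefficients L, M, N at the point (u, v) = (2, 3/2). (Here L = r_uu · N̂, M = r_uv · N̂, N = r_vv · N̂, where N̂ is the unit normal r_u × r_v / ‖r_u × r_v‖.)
L = 8*sqrt(401)/401;  M = 0;  N = 8*sqrt(401)/401

Compute the unit normal N̂(u, v) = (-8*u/sqrt(64*u^2 + 64*v^2 + 1), -8*v/sqrt(64*u^2 + 64*v^2 + 1), 1/sqrt(64*u^2 + 64*v^2 + 1)), and the second partials r_uu, r_uv, r_vv. Take dot products:
  L(u, v) = r_uu · N̂ = 8/sqrt(64*u^2 + 64*v^2 + 1),
  M(u, v) = r_uv · N̂ = 0,
  N(u, v) = r_vv · N̂ = 8/sqrt(64*u^2 + 64*v^2 + 1).
Evaluating at (u, v) = (2, 3/2):
  L = 8*sqrt(401)/401, M = 0, N = 8*sqrt(401)/401.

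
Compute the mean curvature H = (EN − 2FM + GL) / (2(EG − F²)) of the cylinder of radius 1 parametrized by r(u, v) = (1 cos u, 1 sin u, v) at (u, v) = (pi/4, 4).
H = -1/2

With E = 1, F = 0, G = 1, L = -1, M = 0, N = 0, assemble
  H = (EN − 2FM + GL) / (2(EG − F²)) = -1/2.
At (u, v) = (pi/4, 4): H = -1/2.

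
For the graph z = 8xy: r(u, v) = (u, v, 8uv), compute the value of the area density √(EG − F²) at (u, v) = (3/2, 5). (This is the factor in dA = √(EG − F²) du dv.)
√(EG − F²)|_{(3/2, 5)} = sqrt(1745)

E = 64*v^2 + 1, F = 64*u*v, G = 64*u^2 + 1, so EG − F² = 64*u^2 + 64*v^2 + 1. Taking the positive square root: √(EG − F²) = sqrt(64*u^2 + 64*v^2 + 1). At (u, v) = (3/2, 5): sqrt(1745).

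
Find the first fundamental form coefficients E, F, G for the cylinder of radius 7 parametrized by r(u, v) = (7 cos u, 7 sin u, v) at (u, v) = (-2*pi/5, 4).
E = 49;  F = 0;  G = 1

Partials: r_u = (-7*sin(u), 7*cos(u), 0), r_v = (0, 0, 1). As functions of (u, v):
  E = r_u · r_u = 49,
  F = r_u · r_v = 0,
  G = r_v · r_v = 1.
Evaluating at (u, v) = (-2*pi/5, 4): E = 49, F = 0, G = 1.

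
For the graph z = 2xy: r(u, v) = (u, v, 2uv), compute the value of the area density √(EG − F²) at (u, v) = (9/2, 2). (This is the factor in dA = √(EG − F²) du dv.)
√(EG − F²)|_{(9/2, 2)} = 7*sqrt(2)

E = 4*v^2 + 1, F = 4*u*v, G = 4*u^2 + 1, so EG − F² = 4*u^2 + 4*v^2 + 1. Taking the positive square root: √(EG − F²) = sqrt(4*u^2 + 4*v^2 + 1). At (u, v) = (9/2, 2): 7*sqrt(2).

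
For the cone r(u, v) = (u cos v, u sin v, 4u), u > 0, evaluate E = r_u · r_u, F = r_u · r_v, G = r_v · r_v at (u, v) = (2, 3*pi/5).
E = 17;  F = 0;  G = 4

Partials: r_u = (cos(v), sin(v), 4), r_v = (-u*sin(v), u*cos(v), 0). As functions of (u, v):
  E = r_u · r_u = 17,
  F = r_u · r_v = 0,
  G = r_v · r_v = u^2.
Evaluating at (u, v) = (2, 3*pi/5): E = 17, F = 0, G = 4.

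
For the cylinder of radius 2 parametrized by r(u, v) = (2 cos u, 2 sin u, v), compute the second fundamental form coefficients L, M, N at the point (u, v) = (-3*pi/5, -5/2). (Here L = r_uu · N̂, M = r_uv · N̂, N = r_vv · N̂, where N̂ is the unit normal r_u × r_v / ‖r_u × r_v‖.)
L = -2;  M = 0;  N = 0

Compute the unit normal N̂(u, v) = (cos(u), sin(u), 0), and the second partials r_uu, r_uv, r_vv. Take dot products:
  L(u, v) = r_uu · N̂ = -2,
  M(u, v) = r_uv · N̂ = 0,
  N(u, v) = r_vv · N̂ = 0.
Evaluating at (u, v) = (-3*pi/5, -5/2):
  L = -2, M = 0, N = 0.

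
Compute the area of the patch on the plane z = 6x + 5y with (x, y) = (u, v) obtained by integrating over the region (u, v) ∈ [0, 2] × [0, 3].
Area = 6*sqrt(62)

Area = ∫∫ √(EG − F²) du dv with √(EG − F²) = sqrt(62). Integrating over [0, 2] × [0, 3] gives 6*sqrt(62).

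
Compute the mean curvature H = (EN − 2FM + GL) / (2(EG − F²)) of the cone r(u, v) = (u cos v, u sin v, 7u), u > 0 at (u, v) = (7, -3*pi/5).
H = sqrt(2)/20

With E = 50, F = 0, G = u^2, L = 0, M = 0, N = 7*sqrt(2)*u^2/(10*Abs(u)), assemble
  H = (EN − 2FM + GL) / (2(EG − F²)) = 7*sqrt(2)/(20*Abs(u)).
At (u, v) = (7, -3*pi/5): H = sqrt(2)/20.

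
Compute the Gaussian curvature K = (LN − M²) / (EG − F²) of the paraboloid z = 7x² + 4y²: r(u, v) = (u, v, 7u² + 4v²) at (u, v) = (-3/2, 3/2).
K = 28/85849

Coefficients of the first fundamental form: E = 196*u^2 + 1, F = 112*u*v, G = 64*v^2 + 1.
Coefficients of the second fundamental form: L = 14/sqrt(196*u^2 + 64*v^2 + 1), M = 0, N = 8/sqrt(196*u^2 + 64*v^2 + 1).
Assemble K = (LN − M²)/(EG − F²) = 112/(38416*u^4 + 25088*u^2*v^2 + 392*u^2 + 4096*v^4 + 128*v^2 + 1). At (u, v) = (-3/2, 3/2): K = 28/85849.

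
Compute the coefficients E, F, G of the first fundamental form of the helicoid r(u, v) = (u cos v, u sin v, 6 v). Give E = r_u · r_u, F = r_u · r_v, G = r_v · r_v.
E = 1;  F = 0;  G = u^2 + 36

Compute partials: r_u = (cos(v), sin(v), 0), r_v = (-u*sin(v), u*cos(v), 6). Then
  E = r_u · r_u = 1,
  F = r_u · r_v = 0,
  G = r_v · r_v = u^2 + 36.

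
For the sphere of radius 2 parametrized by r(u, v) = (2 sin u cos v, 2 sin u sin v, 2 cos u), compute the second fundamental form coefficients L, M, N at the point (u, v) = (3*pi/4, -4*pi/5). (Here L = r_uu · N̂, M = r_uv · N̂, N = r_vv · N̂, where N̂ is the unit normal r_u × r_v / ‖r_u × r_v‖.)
L = -2;  M = 0;  N = -1

Compute the unit normal N̂(u, v) = (sin(u)^2*cos(v)/Abs(sin(u)), sin(u)^2*sin(v)/Abs(sin(u)), sin(2*u)/(2*Abs(sin(u)))), and the second partials r_uu, r_uv, r_vv. Take dot products:
  L(u, v) = r_uu · N̂ = -2*sin(u)/Abs(sin(u)),
  M(u, v) = r_uv · N̂ = 0,
  N(u, v) = r_vv · N̂ = -2*sin(u)^3/Abs(sin(u)).
Evaluating at (u, v) = (3*pi/4, -4*pi/5):
  L = -2, M = 0, N = -1.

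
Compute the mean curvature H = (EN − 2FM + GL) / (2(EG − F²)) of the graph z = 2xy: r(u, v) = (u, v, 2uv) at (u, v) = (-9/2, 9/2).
H = 162*sqrt(163)/26569

With E = 4*v^2 + 1, F = 4*u*v, G = 4*u^2 + 1, L = 0, M = 2/sqrt(4*u^2 + 4*v^2 + 1), N = 0, assemble
  H = (EN − 2FM + GL) / (2(EG − F²)) = -8*u*v/(4*u^2 + 4*v^2 + 1)^(3/2).
At (u, v) = (-9/2, 9/2): H = 162*sqrt(163)/26569.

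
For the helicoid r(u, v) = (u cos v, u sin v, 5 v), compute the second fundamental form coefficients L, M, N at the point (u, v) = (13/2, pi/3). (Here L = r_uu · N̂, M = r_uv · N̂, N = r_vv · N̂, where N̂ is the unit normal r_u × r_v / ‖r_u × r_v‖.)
L = 0;  M = -10*sqrt(269)/269;  N = 0

Compute the unit normal N̂(u, v) = (5*sin(v)/sqrt(u^2 + 25), -5*cos(v)/sqrt(u^2 + 25), u/sqrt(u^2 + 25)), and the second partials r_uu, r_uv, r_vv. Take dot products:
  L(u, v) = r_uu · N̂ = 0,
  M(u, v) = r_uv · N̂ = -5/sqrt(u^2 + 25),
  N(u, v) = r_vv · N̂ = 0.
Evaluating at (u, v) = (13/2, pi/3):
  L = 0, M = -10*sqrt(269)/269, N = 0.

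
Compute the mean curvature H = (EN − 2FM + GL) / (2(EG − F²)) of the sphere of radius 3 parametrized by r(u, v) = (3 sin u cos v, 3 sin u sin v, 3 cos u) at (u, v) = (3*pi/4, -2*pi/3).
H = -1/3

With E = 9, F = 0, G = 9*sin(u)^2, L = -3*sin(u)/Abs(sin(u)), M = 0, N = -3*sin(u)^3/Abs(sin(u)), assemble
  H = (EN − 2FM + GL) / (2(EG − F²)) = -sin(u)/(3*Abs(sin(u))).
At (u, v) = (3*pi/4, -2*pi/3): H = -1/3.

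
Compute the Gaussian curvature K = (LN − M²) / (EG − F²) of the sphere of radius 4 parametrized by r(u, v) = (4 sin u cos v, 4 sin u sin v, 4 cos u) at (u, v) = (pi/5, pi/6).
K = 1/16

Coefficients of the first fundamental form: E = 16, F = 0, G = 16*sin(u)^2.
Coefficients of the second fundamental form: L = -4*sin(u)/Abs(sin(u)), M = 0, N = -4*sin(u)^3/Abs(sin(u)).
Assemble K = (LN − M²)/(EG − F²) = 1/16. At (u, v) = (pi/5, pi/6): K = 1/16.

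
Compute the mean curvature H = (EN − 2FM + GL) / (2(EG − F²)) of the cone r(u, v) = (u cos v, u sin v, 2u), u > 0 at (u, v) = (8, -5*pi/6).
H = sqrt(5)/40

With E = 5, F = 0, G = u^2, L = 0, M = 0, N = 2*sqrt(5)*u^2/(5*Abs(u)), assemble
  H = (EN − 2FM + GL) / (2(EG − F²)) = sqrt(5)/(5*Abs(u)).
At (u, v) = (8, -5*pi/6): H = sqrt(5)/40.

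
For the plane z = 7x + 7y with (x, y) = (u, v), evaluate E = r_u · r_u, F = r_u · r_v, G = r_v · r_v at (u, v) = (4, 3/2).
E = 50;  F = 49;  G = 50

Partials: r_u = (1, 0, 7), r_v = (0, 1, 7). As functions of (u, v):
  E = r_u · r_u = 50,
  F = r_u · r_v = 49,
  G = r_v · r_v = 50.
Evaluating at (u, v) = (4, 3/2): E = 50, F = 49, G = 50.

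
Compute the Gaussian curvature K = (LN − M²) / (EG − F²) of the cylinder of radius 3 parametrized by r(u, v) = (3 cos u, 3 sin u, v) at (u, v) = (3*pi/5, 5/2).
K = 0

Coefficients of the first fundamental form: E = 9, F = 0, G = 1.
Coefficients of the second fundamental form: L = -3, M = 0, N = 0.
Assemble K = (LN − M²)/(EG − F²) = 0. At (u, v) = (3*pi/5, 5/2): K = 0.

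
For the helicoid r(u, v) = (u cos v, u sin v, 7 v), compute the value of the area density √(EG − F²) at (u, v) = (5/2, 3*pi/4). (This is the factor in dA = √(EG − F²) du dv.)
√(EG − F²)|_{(5/2, 3*pi/4)} = sqrt(221)/2

E = 1, F = 0, G = u^2 + 49, so EG − F² = u^2 + 49. Taking the positive square root: √(EG − F²) = sqrt(u^2 + 49). At (u, v) = (5/2, 3*pi/4): sqrt(221)/2.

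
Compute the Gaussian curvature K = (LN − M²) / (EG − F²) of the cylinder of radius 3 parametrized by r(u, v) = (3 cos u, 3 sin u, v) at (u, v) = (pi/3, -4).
K = 0

Coefficients of the first fundamental form: E = 9, F = 0, G = 1.
Coefficients of the second fundamental form: L = -3, M = 0, N = 0.
Assemble K = (LN − M²)/(EG − F²) = 0. At (u, v) = (pi/3, -4): K = 0.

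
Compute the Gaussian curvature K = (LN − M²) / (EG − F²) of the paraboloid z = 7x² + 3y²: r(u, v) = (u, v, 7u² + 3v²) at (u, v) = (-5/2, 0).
K = 21/375769

Coefficients of the first fundamental form: E = 196*u^2 + 1, F = 84*u*v, G = 36*v^2 + 1.
Coefficients of the second fundamental form: L = 14/sqrt(196*u^2 + 36*v^2 + 1), M = 0, N = 6/sqrt(196*u^2 + 36*v^2 + 1).
Assemble K = (LN − M²)/(EG − F²) = 84/(38416*u^4 + 14112*u^2*v^2 + 392*u^2 + 1296*v^4 + 72*v^2 + 1). At (u, v) = (-5/2, 0): K = 21/375769.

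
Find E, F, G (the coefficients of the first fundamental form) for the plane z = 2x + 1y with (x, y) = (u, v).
E = 5;  F = 2;  G = 2

Compute partials: r_u = (1, 0, 2), r_v = (0, 1, 1). Then
  E = r_u · r_u = 5,
  F = r_u · r_v = 2,
  G = r_v · r_v = 2.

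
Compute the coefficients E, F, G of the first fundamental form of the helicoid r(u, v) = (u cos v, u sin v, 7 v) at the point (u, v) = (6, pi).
E = 1;  F = 0;  G = 85

Partials: r_u = (cos(v), sin(v), 0), r_v = (-u*sin(v), u*cos(v), 7). As functions of (u, v):
  E = r_u · r_u = 1,
  F = r_u · r_v = 0,
  G = r_v · r_v = u^2 + 49.
Evaluating at (u, v) = (6, pi): E = 1, F = 0, G = 85.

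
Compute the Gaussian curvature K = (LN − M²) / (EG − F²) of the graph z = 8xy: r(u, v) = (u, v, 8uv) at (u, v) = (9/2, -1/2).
K = -64/1723969

Coefficients of the first fundamental form: E = 64*v^2 + 1, F = 64*u*v, G = 64*u^2 + 1.
Coefficients of the second fundamental form: L = 0, M = 8/sqrt(64*u^2 + 64*v^2 + 1), N = 0.
Assemble K = (LN − M²)/(EG − F²) = -64/(4096*u^4 + 8192*u^2*v^2 + 128*u^2 + 4096*v^4 + 128*v^2 + 1). At (u, v) = (9/2, -1/2): K = -64/1723969.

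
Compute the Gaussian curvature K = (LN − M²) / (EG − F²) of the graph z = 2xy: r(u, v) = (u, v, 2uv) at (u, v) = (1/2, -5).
K = -1/2601

Coefficients of the first fundamental form: E = 4*v^2 + 1, F = 4*u*v, G = 4*u^2 + 1.
Coefficients of the second fundamental form: L = 0, M = 2/sqrt(4*u^2 + 4*v^2 + 1), N = 0.
Assemble K = (LN − M²)/(EG − F²) = -4/(16*u^4 + 32*u^2*v^2 + 8*u^2 + 16*v^4 + 8*v^2 + 1). At (u, v) = (1/2, -5): K = -1/2601.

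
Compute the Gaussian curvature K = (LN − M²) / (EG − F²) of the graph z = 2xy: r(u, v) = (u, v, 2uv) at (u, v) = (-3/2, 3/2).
K = -4/361

Coefficients of the first fundamental form: E = 4*v^2 + 1, F = 4*u*v, G = 4*u^2 + 1.
Coefficients of the second fundamental form: L = 0, M = 2/sqrt(4*u^2 + 4*v^2 + 1), N = 0.
Assemble K = (LN − M²)/(EG − F²) = -4/(16*u^4 + 32*u^2*v^2 + 8*u^2 + 16*v^4 + 8*v^2 + 1). At (u, v) = (-3/2, 3/2): K = -4/361.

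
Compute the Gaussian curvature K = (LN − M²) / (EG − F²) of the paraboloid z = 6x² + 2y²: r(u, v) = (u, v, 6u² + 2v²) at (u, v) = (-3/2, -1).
K = 48/116281

Coefficients of the first fundamental form: E = 144*u^2 + 1, F = 48*u*v, G = 16*v^2 + 1.
Coefficients of the second fundamental form: L = 12/sqrt(144*u^2 + 16*v^2 + 1), M = 0, N = 4/sqrt(144*u^2 + 16*v^2 + 1).
Assemble K = (LN − M²)/(EG − F²) = 48/(20736*u^4 + 4608*u^2*v^2 + 288*u^2 + 256*v^4 + 32*v^2 + 1). At (u, v) = (-3/2, -1): K = 48/116281.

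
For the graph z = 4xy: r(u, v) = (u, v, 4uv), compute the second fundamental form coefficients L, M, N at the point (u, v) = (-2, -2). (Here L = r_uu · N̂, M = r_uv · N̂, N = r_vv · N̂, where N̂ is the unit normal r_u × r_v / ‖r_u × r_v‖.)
L = 0;  M = 4*sqrt(129)/129;  N = 0

Compute the unit normal N̂(u, v) = (-4*v/sqrt(16*u^2 + 16*v^2 + 1), -4*u/sqrt(16*u^2 + 16*v^2 + 1), 1/sqrt(16*u^2 + 16*v^2 + 1)), and the second partials r_uu, r_uv, r_vv. Take dot products:
  L(u, v) = r_uu · N̂ = 0,
  M(u, v) = r_uv · N̂ = 4/sqrt(16*u^2 + 16*v^2 + 1),
  N(u, v) = r_vv · N̂ = 0.
Evaluating at (u, v) = (-2, -2):
  L = 0, M = 4*sqrt(129)/129, N = 0.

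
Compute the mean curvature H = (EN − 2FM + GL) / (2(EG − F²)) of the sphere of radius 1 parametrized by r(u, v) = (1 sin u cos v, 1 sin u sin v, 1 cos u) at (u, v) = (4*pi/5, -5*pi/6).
H = -1

With E = 1, F = 0, G = sin(u)^2, L = -sin(u)/Abs(sin(u)), M = 0, N = -sin(u)^3/Abs(sin(u)), assemble
  H = (EN − 2FM + GL) / (2(EG − F²)) = -sin(u)/Abs(sin(u)).
At (u, v) = (4*pi/5, -5*pi/6): H = -1.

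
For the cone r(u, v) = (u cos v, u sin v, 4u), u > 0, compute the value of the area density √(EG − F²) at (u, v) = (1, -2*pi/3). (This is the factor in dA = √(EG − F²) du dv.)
√(EG − F²)|_{(1, -2*pi/3)} = sqrt(17)

E = 17, F = 0, G = u^2, so EG − F² = 17*u^2. Taking the positive square root: √(EG − F²) = sqrt(17)*Abs(u). At (u, v) = (1, -2*pi/3): sqrt(17).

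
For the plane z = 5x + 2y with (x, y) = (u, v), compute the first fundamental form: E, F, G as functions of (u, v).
E = 26;  F = 10;  G = 5

Compute partials: r_u = (1, 0, 5), r_v = (0, 1, 2). Then
  E = r_u · r_u = 26,
  F = r_u · r_v = 10,
  G = r_v · r_v = 5.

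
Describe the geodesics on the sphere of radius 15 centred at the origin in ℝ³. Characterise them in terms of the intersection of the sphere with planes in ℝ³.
Geodesics on the sphere of radius 15 are great circles — circles of radius 15 obtained as the intersection of the sphere with planes through the origin (the centre of the sphere).

A curve α(t) of nonzero constant speed on the sphere of radius 15 is a geodesic iff its acceleration α̈ is everywhere normal to the surface, i.e. parallel to the radial vector α(t). Then d/dt(α × α̇) = α̇ × α̇ + α × α̈ = 0, so α × α̇ is a constant vector n ≠ 0 and α(t) · n = 0 for all t: α lies in the plane through the origin with normal n. The intersection of that plane with the sphere is a circle of radius 15 (a great circle). Conversely, a great circle traversed at constant speed has centripetal acceleration pointing at the origin, hence normal to the sphere, so every great circle is a geodesic.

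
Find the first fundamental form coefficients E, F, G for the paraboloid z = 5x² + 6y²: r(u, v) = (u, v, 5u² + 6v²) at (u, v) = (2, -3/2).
E = 401;  F = -360;  G = 325

Partials: r_u = (1, 0, 10*u), r_v = (0, 1, 12*v). As functions of (u, v):
  E = r_u · r_u = 100*u^2 + 1,
  F = r_u · r_v = 120*u*v,
  G = r_v · r_v = 144*v^2 + 1.
Evaluating at (u, v) = (2, -3/2): E = 401, F = -360, G = 325.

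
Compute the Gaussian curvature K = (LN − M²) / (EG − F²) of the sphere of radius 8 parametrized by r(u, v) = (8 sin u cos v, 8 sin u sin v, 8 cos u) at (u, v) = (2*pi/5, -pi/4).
K = 1/64

Coefficients of the first fundamental form: E = 64, F = 0, G = 64*sin(u)^2.
Coefficients of the second fundamental form: L = -8*sin(u)/Abs(sin(u)), M = 0, N = -8*sin(u)^3/Abs(sin(u)).
Assemble K = (LN − M²)/(EG − F²) = 1/64. At (u, v) = (2*pi/5, -pi/4): K = 1/64.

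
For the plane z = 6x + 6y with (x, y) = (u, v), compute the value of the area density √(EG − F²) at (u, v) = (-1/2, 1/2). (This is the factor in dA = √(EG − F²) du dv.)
√(EG − F²)|_{(-1/2, 1/2)} = sqrt(73)

E = 37, F = 36, G = 37, so EG − F² = 73. Taking the positive square root: √(EG − F²) = sqrt(73). At (u, v) = (-1/2, 1/2): sqrt(73).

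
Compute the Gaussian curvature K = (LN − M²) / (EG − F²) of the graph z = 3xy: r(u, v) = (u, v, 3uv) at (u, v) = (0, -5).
K = -9/51076

Coefficients of the first fundamental form: E = 9*v^2 + 1, F = 9*u*v, G = 9*u^2 + 1.
Coefficients of the second fundamental form: L = 0, M = 3/sqrt(9*u^2 + 9*v^2 + 1), N = 0.
Assemble K = (LN − M²)/(EG − F²) = -9/(81*u^4 + 162*u^2*v^2 + 18*u^2 + 81*v^4 + 18*v^2 + 1). At (u, v) = (0, -5): K = -9/51076.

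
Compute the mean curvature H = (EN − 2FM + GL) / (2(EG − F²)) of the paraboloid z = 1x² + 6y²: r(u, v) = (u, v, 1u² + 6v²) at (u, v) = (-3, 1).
H = 367*sqrt(181)/32761

With E = 4*u^2 + 1, F = 24*u*v, G = 144*v^2 + 1, L = 2/sqrt(4*u^2 + 144*v^2 + 1), M = 0, N = 12/sqrt(4*u^2 + 144*v^2 + 1), assemble
  H = (EN − 2FM + GL) / (2(EG − F²)) = (24*u^2 + 144*v^2 + 7)/(4*u^2 + 144*v^2 + 1)^(3/2).
At (u, v) = (-3, 1): H = 367*sqrt(181)/32761.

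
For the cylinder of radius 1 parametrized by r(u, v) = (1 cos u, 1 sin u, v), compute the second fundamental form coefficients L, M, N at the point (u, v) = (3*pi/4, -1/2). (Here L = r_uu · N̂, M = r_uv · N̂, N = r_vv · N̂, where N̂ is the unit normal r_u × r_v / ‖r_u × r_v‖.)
L = -1;  M = 0;  N = 0

Compute the unit normal N̂(u, v) = (cos(u), sin(u), 0), and the second partials r_uu, r_uv, r_vv. Take dot products:
  L(u, v) = r_uu · N̂ = -1,
  M(u, v) = r_uv · N̂ = 0,
  N(u, v) = r_vv · N̂ = 0.
Evaluating at (u, v) = (3*pi/4, -1/2):
  L = -1, M = 0, N = 0.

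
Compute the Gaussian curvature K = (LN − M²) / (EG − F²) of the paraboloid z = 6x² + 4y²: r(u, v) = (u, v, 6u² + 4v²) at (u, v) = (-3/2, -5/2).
K = 96/525625

Coefficients of the first fundamental form: E = 144*u^2 + 1, F = 96*u*v, G = 64*v^2 + 1.
Coefficients of the second fundamental form: L = 12/sqrt(144*u^2 + 64*v^2 + 1), M = 0, N = 8/sqrt(144*u^2 + 64*v^2 + 1).
Assemble K = (LN − M²)/(EG − F²) = 96/(20736*u^4 + 18432*u^2*v^2 + 288*u^2 + 4096*v^4 + 128*v^2 + 1). At (u, v) = (-3/2, -5/2): K = 96/525625.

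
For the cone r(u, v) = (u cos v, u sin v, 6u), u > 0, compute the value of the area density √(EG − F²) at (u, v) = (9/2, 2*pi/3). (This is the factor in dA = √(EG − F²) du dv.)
√(EG − F²)|_{(9/2, 2*pi/3)} = 9*sqrt(37)/2

E = 37, F = 0, G = u^2, so EG − F² = 37*u^2. Taking the positive square root: √(EG − F²) = sqrt(37)*Abs(u). At (u, v) = (9/2, 2*pi/3): 9*sqrt(37)/2.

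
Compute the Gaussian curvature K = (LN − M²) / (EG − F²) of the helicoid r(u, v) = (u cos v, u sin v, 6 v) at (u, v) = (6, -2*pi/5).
K = -1/144

Coefficients of the first fundamental form: E = 1, F = 0, G = u^2 + 36.
Coefficients of the second fundamental form: L = 0, M = -6/sqrt(u^2 + 36), N = 0.
Assemble K = (LN − M²)/(EG − F²) = -36/(u^2 + 36)^2. At (u, v) = (6, -2*pi/5): K = -1/144.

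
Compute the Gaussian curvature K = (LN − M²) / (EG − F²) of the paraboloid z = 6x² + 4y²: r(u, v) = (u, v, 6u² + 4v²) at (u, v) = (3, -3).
K = 96/3508129

Coefficients of the first fundamental form: E = 144*u^2 + 1, F = 96*u*v, G = 64*v^2 + 1.
Coefficients of the second fundamental form: L = 12/sqrt(144*u^2 + 64*v^2 + 1), M = 0, N = 8/sqrt(144*u^2 + 64*v^2 + 1).
Assemble K = (LN − M²)/(EG − F²) = 96/(20736*u^4 + 18432*u^2*v^2 + 288*u^2 + 4096*v^4 + 128*v^2 + 1). At (u, v) = (3, -3): K = 96/3508129.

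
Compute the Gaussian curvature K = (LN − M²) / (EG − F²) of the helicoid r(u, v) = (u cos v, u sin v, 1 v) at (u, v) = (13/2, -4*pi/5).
K = -16/29929

Coefficients of the first fundamental form: E = 1, F = 0, G = u^2 + 1.
Coefficients of the second fundamental form: L = 0, M = -1/sqrt(u^2 + 1), N = 0.
Assemble K = (LN − M²)/(EG − F²) = -1/(u^2 + 1)^2. At (u, v) = (13/2, -4*pi/5): K = -16/29929.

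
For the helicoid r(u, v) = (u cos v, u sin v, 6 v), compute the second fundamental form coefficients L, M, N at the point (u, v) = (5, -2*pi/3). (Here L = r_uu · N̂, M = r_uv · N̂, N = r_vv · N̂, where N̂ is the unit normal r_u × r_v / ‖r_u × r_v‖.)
L = 0;  M = -6*sqrt(61)/61;  N = 0

Compute the unit normal N̂(u, v) = (6*sin(v)/sqrt(u^2 + 36), -6*cos(v)/sqrt(u^2 + 36), u/sqrt(u^2 + 36)), and the second partials r_uu, r_uv, r_vv. Take dot products:
  L(u, v) = r_uu · N̂ = 0,
  M(u, v) = r_uv · N̂ = -6/sqrt(u^2 + 36),
  N(u, v) = r_vv · N̂ = 0.
Evaluating at (u, v) = (5, -2*pi/3):
  L = 0, M = -6*sqrt(61)/61, N = 0.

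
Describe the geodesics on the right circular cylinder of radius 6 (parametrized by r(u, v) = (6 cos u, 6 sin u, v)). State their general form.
The cylinder is flat (K = 0) and locally isometric to the plane via the development (u, v) ↦ (6 u, v). Geodesics are the pre-images of straight lines: circles (v constant), vertical lines (u constant), and helices (v = c · u + d) for constants c, d.

A right cylinder has E = 6², F = 0, G = 1, so EG − F² = 6², and L = −6, M = N = 0, giving K = (LN − M²)/(EG − F²) = 0 everywhere. A flat surface is locally isometric to the Euclidean plane via the map (u, v) ↦ (6 u, v). Straight lines in the (x̃, ỹ) plane pull back to: (a) horizontal circles (v = const), (b) vertical generators (u = const), and (c) helices (6 u tan θ = v, i.e. v = c · u + d).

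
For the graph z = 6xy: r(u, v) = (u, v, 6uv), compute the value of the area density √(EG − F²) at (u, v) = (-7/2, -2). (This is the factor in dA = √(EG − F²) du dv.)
√(EG − F²)|_{(-7/2, -2)} = sqrt(586)

E = 36*v^2 + 1, F = 36*u*v, G = 36*u^2 + 1, so EG − F² = 36*u^2 + 36*v^2 + 1. Taking the positive square root: √(EG − F²) = sqrt(36*u^2 + 36*v^2 + 1). At (u, v) = (-7/2, -2): sqrt(586).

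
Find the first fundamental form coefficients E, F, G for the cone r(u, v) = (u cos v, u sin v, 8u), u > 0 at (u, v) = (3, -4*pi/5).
E = 65;  F = 0;  G = 9

Partials: r_u = (cos(v), sin(v), 8), r_v = (-u*sin(v), u*cos(v), 0). As functions of (u, v):
  E = r_u · r_u = 65,
  F = r_u · r_v = 0,
  G = r_v · r_v = u^2.
Evaluating at (u, v) = (3, -4*pi/5): E = 65, F = 0, G = 9.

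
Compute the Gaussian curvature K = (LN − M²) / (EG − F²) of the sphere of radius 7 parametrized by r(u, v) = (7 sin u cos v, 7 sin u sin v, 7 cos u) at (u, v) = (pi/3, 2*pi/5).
K = 1/49

Coefficients of the first fundamental form: E = 49, F = 0, G = 49*sin(u)^2.
Coefficients of the second fundamental form: L = -7*sin(u)/Abs(sin(u)), M = 0, N = -7*sin(u)^3/Abs(sin(u)).
Assemble K = (LN − M²)/(EG − F²) = 1/49. At (u, v) = (pi/3, 2*pi/5): K = 1/49.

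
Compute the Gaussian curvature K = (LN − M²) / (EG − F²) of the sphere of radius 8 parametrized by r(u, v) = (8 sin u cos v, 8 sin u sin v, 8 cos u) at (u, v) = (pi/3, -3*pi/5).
K = 1/64

Coefficients of the first fundamental form: E = 64, F = 0, G = 64*sin(u)^2.
Coefficients of the second fundamental form: L = -8*sin(u)/Abs(sin(u)), M = 0, N = -8*sin(u)^3/Abs(sin(u)).
Assemble K = (LN − M²)/(EG − F²) = 1/64. At (u, v) = (pi/3, -3*pi/5): K = 1/64.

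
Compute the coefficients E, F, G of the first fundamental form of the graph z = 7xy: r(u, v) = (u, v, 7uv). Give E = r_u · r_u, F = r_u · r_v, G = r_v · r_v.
E = 49*v^2 + 1;  F = 49*u*v;  G = 49*u^2 + 1

Compute partials: r_u = (1, 0, 7*v), r_v = (0, 1, 7*u). Then
  E = r_u · r_u = 49*v^2 + 1,
  F = r_u · r_v = 49*u*v,
  G = r_v · r_v = 49*u^2 + 1.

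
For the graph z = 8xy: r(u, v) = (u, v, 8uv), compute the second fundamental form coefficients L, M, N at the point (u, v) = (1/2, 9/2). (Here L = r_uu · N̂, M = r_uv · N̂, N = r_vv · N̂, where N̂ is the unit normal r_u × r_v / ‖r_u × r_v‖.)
L = 0;  M = 8*sqrt(1313)/1313;  N = 0

Compute the unit normal N̂(u, v) = (-8*v/sqrt(64*u^2 + 64*v^2 + 1), -8*u/sqrt(64*u^2 + 64*v^2 + 1), 1/sqrt(64*u^2 + 64*v^2 + 1)), and the second partials r_uu, r_uv, r_vv. Take dot products:
  L(u, v) = r_uu · N̂ = 0,
  M(u, v) = r_uv · N̂ = 8/sqrt(64*u^2 + 64*v^2 + 1),
  N(u, v) = r_vv · N̂ = 0.
Evaluating at (u, v) = (1/2, 9/2):
  L = 0, M = 8*sqrt(1313)/1313, N = 0.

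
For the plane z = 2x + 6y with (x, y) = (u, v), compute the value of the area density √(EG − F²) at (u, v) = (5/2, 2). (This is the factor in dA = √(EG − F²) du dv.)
√(EG − F²)|_{(5/2, 2)} = sqrt(41)

E = 5, F = 12, G = 37, so EG − F² = 41. Taking the positive square root: √(EG − F²) = sqrt(41). At (u, v) = (5/2, 2): sqrt(41).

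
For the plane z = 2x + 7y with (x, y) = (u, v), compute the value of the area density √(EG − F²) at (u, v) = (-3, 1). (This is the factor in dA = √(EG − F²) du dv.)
√(EG − F²)|_{(-3, 1)} = 3*sqrt(6)

E = 5, F = 14, G = 50, so EG − F² = 54. Taking the positive square root: √(EG − F²) = 3*sqrt(6). At (u, v) = (-3, 1): 3*sqrt(6).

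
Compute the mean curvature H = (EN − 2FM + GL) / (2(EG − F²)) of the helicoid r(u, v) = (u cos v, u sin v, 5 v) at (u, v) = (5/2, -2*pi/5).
H = 0

With E = 1, F = 0, G = u^2 + 25, L = 0, M = -5/sqrt(u^2 + 25), N = 0, assemble
  H = (EN − 2FM + GL) / (2(EG − F²)) = 0.
At (u, v) = (5/2, -2*pi/5): H = 0.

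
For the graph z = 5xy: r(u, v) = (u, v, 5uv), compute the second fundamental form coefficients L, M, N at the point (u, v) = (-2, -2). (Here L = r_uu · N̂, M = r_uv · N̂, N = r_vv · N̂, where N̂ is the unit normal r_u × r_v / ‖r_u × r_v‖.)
L = 0;  M = 5*sqrt(201)/201;  N = 0

Compute the unit normal N̂(u, v) = (-5*v/sqrt(25*u^2 + 25*v^2 + 1), -5*u/sqrt(25*u^2 + 25*v^2 + 1), 1/sqrt(25*u^2 + 25*v^2 + 1)), and the second partials r_uu, r_uv, r_vv. Take dot products:
  L(u, v) = r_uu · N̂ = 0,
  M(u, v) = r_uv · N̂ = 5/sqrt(25*u^2 + 25*v^2 + 1),
  N(u, v) = r_vv · N̂ = 0.
Evaluating at (u, v) = (-2, -2):
  L = 0, M = 5*sqrt(201)/201, N = 0.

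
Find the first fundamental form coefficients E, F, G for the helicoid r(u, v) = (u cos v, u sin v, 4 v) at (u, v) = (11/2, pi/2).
E = 1;  F = 0;  G = 185/4

Partials: r_u = (cos(v), sin(v), 0), r_v = (-u*sin(v), u*cos(v), 4). As functions of (u, v):
  E = r_u · r_u = 1,
  F = r_u · r_v = 0,
  G = r_v · r_v = u^2 + 16.
Evaluating at (u, v) = (11/2, pi/2): E = 1, F = 0, G = 185/4.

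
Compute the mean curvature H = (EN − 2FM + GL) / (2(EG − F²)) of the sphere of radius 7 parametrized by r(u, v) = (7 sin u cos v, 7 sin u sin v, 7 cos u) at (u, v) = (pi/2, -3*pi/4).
H = -1/7

With E = 49, F = 0, G = 49*sin(u)^2, L = -7*sin(u)/Abs(sin(u)), M = 0, N = -7*sin(u)^3/Abs(sin(u)), assemble
  H = (EN − 2FM + GL) / (2(EG − F²)) = -sin(u)/(7*Abs(sin(u))).
At (u, v) = (pi/2, -3*pi/4): H = -1/7.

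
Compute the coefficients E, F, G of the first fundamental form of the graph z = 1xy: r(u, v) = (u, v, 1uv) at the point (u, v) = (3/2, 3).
E = 10;  F = 9/2;  G = 13/4

Partials: r_u = (1, 0, v), r_v = (0, 1, u). As functions of (u, v):
  E = r_u · r_u = v^2 + 1,
  F = r_u · r_v = u*v,
  G = r_v · r_v = u^2 + 1.
Evaluating at (u, v) = (3/2, 3): E = 10, F = 9/2, G = 13/4.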